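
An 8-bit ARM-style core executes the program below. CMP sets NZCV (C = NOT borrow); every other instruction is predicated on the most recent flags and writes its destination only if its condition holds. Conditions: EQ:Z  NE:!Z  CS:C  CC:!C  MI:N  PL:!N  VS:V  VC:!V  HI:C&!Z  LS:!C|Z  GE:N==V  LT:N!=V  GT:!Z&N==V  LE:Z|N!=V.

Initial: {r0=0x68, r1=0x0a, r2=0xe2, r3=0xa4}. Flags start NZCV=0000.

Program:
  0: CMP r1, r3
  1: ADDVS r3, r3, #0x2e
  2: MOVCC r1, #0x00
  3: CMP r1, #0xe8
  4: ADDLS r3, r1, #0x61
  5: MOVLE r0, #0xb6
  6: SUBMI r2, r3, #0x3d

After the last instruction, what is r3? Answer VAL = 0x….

[0] flags=0000 → (cmp)
[1] flags=0000 VS?F → skip
[2] flags=0000 CC?T → r1=0x00
[3] flags=0000 → (cmp)
[4] flags=0000 LS?T → r3=0x61
[5] flags=0000 LE?F → skip
[6] flags=0000 MI?F → skip

VAL = 0x61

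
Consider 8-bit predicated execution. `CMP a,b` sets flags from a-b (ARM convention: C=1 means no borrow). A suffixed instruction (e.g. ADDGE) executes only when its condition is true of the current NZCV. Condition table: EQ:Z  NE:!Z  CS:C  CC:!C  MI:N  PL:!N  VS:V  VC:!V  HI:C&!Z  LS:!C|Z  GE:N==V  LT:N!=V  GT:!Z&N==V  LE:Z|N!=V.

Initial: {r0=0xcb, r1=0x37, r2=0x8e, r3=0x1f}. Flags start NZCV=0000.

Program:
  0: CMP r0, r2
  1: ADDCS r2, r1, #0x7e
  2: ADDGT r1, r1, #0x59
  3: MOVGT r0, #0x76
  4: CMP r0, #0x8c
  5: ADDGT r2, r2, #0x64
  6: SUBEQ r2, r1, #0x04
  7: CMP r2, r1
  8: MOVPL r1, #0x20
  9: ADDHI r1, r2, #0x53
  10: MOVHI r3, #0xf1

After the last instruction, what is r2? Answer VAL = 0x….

VAL = 0x19

0: ✓ CMP  NZCV=0010
1: ✓ ADDCS  r2←0xb5
2: ✓ ADDGT  r1←0x90
3: ✓ MOVGT  r0←0x76
4: ✓ CMP  NZCV=1001
5: ✓ ADDGT  r2←0x19
6: · SUBEQ
7: ✓ CMP  NZCV=1001
8: · MOVPL
9: · ADDHI
10: · MOVHI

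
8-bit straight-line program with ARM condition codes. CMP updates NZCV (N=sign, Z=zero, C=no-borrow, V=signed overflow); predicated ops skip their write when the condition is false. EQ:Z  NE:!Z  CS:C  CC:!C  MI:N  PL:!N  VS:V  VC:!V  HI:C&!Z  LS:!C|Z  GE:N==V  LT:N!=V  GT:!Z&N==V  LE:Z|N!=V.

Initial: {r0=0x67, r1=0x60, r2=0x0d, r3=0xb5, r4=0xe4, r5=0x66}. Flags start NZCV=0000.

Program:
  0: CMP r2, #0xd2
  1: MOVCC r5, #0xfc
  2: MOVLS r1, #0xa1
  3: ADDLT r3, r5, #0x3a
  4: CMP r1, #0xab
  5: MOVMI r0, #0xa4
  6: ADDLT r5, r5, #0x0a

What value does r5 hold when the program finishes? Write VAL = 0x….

VAL = 0x06

[0] flags=0000 → (cmp)
[1] flags=0000 CC?T → r5=0xfc
[2] flags=0000 LS?T → r1=0xa1
[3] flags=0000 LT?F → skip
[4] flags=1000 → (cmp)
[5] flags=1000 MI?T → r0=0xa4
[6] flags=1000 LT?T → r5=0x06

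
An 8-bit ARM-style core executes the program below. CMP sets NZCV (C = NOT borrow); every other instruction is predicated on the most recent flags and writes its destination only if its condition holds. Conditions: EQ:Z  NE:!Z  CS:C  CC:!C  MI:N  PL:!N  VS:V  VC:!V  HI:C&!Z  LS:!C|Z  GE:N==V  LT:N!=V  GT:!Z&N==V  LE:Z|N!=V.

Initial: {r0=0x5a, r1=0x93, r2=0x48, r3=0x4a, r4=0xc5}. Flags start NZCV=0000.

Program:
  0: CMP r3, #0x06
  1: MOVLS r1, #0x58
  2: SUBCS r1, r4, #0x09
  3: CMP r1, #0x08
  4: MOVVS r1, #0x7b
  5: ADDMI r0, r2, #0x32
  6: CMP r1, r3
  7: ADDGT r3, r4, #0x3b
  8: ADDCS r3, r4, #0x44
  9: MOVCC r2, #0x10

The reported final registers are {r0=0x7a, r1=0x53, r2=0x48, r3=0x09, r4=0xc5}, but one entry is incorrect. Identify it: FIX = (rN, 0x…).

[0] flags=0010 → (cmp)
[1] flags=0010 LS?F → skip
[2] flags=0010 CS?T → r1=0xbc
[3] flags=1010 → (cmp)
[4] flags=1010 VS?F → skip
[5] flags=1010 MI?T → r0=0x7a
[6] flags=0011 → (cmp)
[7] flags=0011 GT?F → skip
[8] flags=0011 CS?T → r3=0x09
[9] flags=0011 CC?F → skip

FIX = (r1, 0xbc)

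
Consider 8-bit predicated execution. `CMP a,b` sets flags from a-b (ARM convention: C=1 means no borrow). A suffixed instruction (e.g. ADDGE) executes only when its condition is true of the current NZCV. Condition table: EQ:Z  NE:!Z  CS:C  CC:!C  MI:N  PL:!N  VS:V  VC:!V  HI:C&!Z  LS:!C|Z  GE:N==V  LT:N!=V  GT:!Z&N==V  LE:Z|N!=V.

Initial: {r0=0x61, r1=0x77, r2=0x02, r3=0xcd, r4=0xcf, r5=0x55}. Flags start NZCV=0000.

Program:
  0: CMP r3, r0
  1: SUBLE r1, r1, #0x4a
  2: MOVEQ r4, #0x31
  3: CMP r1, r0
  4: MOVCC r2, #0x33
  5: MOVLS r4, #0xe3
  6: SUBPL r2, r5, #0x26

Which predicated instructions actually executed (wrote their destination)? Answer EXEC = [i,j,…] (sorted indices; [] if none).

0: ✓ CMP  NZCV=0011
1: ✓ SUBLE  r1←0x2d
2: · MOVEQ
3: ✓ CMP  NZCV=1000
4: ✓ MOVCC  r2←0x33
5: ✓ MOVLS  r4←0xe3
6: · SUBPL

EXEC = [1,4,5]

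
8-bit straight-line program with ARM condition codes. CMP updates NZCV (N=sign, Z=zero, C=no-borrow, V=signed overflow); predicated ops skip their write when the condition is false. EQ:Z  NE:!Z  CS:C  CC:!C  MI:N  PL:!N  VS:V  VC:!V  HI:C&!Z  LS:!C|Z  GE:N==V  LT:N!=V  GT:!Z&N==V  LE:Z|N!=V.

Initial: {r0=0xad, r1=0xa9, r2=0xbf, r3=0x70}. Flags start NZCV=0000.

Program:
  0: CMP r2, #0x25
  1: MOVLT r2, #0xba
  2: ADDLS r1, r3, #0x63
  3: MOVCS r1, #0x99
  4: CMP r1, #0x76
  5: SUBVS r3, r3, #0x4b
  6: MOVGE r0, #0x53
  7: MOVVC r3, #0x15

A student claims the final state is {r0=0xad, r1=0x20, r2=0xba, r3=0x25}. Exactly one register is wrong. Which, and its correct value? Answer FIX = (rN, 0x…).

0: ✓ CMP  NZCV=1010
1: ✓ MOVLT  r2←0xba
2: · ADDLS
3: ✓ MOVCS  r1←0x99
4: ✓ CMP  NZCV=0011
5: ✓ SUBVS  r3←0x25
6: · MOVGE
7: · MOVVC

FIX = (r1, 0x99)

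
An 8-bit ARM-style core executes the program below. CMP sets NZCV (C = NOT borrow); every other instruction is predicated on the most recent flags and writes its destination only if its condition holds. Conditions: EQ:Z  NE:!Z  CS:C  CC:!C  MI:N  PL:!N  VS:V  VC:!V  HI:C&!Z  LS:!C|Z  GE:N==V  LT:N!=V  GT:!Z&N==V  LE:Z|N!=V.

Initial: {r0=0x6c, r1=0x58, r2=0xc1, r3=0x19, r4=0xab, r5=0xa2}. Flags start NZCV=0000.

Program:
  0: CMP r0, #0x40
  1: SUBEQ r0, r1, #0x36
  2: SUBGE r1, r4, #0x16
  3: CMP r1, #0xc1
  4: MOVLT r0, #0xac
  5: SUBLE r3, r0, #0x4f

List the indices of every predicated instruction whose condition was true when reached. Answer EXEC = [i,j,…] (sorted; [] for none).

0: ✓ CMP  NZCV=0010
1: · SUBEQ
2: ✓ SUBGE  r1←0x95
3: ✓ CMP  NZCV=1000
4: ✓ MOVLT  r0←0xac
5: ✓ SUBLE  r3←0x5d

EXEC = [2,4,5]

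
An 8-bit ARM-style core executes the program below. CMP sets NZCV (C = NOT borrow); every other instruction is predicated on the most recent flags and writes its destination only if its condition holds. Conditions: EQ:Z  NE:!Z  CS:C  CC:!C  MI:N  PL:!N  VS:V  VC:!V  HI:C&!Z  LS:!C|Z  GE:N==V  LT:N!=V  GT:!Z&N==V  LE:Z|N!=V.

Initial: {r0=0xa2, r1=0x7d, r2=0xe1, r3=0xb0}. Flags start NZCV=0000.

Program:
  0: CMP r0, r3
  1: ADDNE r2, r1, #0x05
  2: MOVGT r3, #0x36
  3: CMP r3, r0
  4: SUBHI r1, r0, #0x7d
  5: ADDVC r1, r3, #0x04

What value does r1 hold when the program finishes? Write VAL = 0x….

[0] flags=1000 → (cmp)
[1] flags=1000 NE?T → r2=0x82
[2] flags=1000 GT?F → skip
[3] flags=0010 → (cmp)
[4] flags=0010 HI?T → r1=0x25
[5] flags=0010 VC?T → r1=0xb4

VAL = 0xb4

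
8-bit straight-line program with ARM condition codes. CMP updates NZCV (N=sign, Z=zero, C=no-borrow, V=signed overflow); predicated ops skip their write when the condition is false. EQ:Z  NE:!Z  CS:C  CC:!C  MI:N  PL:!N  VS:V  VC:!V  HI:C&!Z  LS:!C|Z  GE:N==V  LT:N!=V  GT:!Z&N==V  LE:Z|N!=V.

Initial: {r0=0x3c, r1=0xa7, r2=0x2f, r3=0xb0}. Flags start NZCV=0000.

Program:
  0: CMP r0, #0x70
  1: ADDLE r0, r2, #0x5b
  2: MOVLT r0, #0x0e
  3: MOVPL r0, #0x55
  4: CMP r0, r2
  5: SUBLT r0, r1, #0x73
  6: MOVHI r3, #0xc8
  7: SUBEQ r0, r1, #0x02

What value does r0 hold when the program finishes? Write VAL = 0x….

0: ✓ CMP  NZCV=1000
1: ✓ ADDLE  r0←0x8a
2: ✓ MOVLT  r0←0x0e
3: · MOVPL
4: ✓ CMP  NZCV=1000
5: ✓ SUBLT  r0←0x34
6: · MOVHI
7: · SUBEQ

VAL = 0x34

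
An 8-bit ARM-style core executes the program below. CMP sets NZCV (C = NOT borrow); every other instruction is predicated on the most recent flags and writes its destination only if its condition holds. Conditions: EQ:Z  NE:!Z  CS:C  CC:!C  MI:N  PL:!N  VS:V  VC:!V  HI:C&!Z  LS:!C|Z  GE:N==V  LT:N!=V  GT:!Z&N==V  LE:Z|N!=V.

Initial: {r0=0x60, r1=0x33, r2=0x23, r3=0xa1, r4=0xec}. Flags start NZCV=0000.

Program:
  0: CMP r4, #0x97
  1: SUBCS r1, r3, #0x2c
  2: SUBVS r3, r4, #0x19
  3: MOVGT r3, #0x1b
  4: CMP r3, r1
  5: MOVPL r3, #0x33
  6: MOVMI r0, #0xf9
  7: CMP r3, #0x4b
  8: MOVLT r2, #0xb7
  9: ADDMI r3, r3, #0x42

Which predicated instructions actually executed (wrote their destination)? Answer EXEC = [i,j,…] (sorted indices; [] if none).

[0] flags=0010 → (cmp)
[1] flags=0010 CS?T → r1=0x75
[2] flags=0010 VS?F → skip
[3] flags=0010 GT?T → r3=0x1b
[4] flags=1000 → (cmp)
[5] flags=1000 PL?F → skip
[6] flags=1000 MI?T → r0=0xf9
[7] flags=1000 → (cmp)
[8] flags=1000 LT?T → r2=0xb7
[9] flags=1000 MI?T → r3=0x5d

EXEC = [1,3,6,8,9]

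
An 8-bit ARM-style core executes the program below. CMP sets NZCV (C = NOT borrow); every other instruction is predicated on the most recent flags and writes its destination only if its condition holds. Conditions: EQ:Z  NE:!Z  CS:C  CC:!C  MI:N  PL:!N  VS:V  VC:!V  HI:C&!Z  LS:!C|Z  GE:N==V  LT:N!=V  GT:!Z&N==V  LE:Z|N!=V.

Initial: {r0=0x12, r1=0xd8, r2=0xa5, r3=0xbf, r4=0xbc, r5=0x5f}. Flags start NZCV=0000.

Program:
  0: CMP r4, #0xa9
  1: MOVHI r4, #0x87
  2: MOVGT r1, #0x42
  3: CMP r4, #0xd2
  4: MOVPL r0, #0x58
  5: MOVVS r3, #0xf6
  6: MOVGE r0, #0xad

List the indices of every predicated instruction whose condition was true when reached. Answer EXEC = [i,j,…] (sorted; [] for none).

[0] flags=0010 → (cmp)
[1] flags=0010 HI?T → r4=0x87
[2] flags=0010 GT?T → r1=0x42
[3] flags=1000 → (cmp)
[4] flags=1000 PL?F → skip
[5] flags=1000 VS?F → skip
[6] flags=1000 GE?F → skip

EXEC = [1,2]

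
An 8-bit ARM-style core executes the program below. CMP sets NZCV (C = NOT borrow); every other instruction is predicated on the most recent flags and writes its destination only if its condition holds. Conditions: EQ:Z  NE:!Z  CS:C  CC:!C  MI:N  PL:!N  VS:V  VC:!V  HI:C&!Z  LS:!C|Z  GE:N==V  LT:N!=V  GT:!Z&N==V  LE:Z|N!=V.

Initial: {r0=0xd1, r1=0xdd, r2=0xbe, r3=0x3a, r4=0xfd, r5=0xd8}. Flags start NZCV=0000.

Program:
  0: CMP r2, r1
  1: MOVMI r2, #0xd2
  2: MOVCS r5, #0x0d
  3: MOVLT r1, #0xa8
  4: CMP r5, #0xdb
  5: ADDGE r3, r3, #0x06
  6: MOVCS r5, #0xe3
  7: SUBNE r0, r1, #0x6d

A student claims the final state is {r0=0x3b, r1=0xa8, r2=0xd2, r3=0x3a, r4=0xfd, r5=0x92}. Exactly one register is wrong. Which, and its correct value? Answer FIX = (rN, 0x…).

FIX = (r5, 0xd8)

[0] flags=1000 → (cmp)
[1] flags=1000 MI?T → r2=0xd2
[2] flags=1000 CS?F → skip
[3] flags=1000 LT?T → r1=0xa8
[4] flags=1000 → (cmp)
[5] flags=1000 GE?F → skip
[6] flags=1000 CS?F → skip
[7] flags=1000 NE?T → r0=0x3b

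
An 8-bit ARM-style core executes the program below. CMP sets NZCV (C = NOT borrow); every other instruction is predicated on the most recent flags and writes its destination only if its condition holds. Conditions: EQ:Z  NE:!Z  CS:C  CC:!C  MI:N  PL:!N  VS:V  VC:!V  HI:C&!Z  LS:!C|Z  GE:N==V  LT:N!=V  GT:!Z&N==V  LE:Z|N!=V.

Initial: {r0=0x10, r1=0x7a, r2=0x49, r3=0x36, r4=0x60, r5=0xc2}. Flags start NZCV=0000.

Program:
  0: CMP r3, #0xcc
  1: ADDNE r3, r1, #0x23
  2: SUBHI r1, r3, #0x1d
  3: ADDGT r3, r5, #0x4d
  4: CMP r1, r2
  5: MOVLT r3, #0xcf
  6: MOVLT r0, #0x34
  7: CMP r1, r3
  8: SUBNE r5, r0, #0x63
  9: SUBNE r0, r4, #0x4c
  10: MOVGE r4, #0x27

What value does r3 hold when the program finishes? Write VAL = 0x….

0: ✓ CMP  NZCV=0000
1: ✓ ADDNE  r3←0x9d
2: · SUBHI
3: ✓ ADDGT  r3←0x0f
4: ✓ CMP  NZCV=0010
5: · MOVLT
6: · MOVLT
7: ✓ CMP  NZCV=0010
8: ✓ SUBNE  r5←0xad
9: ✓ SUBNE  r0←0x14
10: ✓ MOVGE  r4←0x27

VAL = 0x0f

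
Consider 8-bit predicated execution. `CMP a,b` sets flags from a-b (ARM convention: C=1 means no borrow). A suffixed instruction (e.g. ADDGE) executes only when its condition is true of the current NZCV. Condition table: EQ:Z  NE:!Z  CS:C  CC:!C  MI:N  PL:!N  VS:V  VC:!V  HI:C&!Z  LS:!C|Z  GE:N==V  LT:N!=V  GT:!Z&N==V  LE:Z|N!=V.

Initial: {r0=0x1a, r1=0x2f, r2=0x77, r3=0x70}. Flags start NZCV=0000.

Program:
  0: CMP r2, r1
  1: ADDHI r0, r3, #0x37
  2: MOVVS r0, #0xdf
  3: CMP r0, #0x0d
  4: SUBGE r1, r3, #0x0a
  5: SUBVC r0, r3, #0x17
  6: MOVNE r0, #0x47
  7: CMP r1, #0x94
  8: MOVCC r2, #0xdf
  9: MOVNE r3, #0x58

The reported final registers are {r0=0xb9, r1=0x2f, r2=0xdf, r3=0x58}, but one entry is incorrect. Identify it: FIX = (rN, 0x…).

[0] flags=0010 → (cmp)
[1] flags=0010 HI?T → r0=0xa7
[2] flags=0010 VS?F → skip
[3] flags=1010 → (cmp)
[4] flags=1010 GE?F → skip
[5] flags=1010 VC?T → r0=0x59
[6] flags=1010 NE?T → r0=0x47
[7] flags=1001 → (cmp)
[8] flags=1001 CC?T → r2=0xdf
[9] flags=1001 NE?T → r3=0x58

FIX = (r0, 0x47)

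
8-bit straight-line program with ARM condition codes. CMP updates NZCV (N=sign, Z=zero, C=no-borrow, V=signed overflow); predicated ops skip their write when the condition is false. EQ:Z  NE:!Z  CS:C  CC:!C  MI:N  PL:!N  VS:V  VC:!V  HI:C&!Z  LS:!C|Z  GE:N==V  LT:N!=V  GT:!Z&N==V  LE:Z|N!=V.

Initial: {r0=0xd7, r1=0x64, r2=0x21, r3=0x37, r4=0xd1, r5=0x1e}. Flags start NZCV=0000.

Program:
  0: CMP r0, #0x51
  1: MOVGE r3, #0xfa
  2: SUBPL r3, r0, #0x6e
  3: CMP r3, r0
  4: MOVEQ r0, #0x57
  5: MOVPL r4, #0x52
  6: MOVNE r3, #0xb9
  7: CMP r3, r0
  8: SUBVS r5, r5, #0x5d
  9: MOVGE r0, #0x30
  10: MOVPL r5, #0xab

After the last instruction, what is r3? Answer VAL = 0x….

[0] flags=1010 → (cmp)
[1] flags=1010 GE?F → skip
[2] flags=1010 PL?F → skip
[3] flags=0000 → (cmp)
[4] flags=0000 EQ?F → skip
[5] flags=0000 PL?T → r4=0x52
[6] flags=0000 NE?T → r3=0xb9
[7] flags=1000 → (cmp)
[8] flags=1000 VS?F → skip
[9] flags=1000 GE?F → skip
[10] flags=1000 PL?F → skip

VAL = 0xb9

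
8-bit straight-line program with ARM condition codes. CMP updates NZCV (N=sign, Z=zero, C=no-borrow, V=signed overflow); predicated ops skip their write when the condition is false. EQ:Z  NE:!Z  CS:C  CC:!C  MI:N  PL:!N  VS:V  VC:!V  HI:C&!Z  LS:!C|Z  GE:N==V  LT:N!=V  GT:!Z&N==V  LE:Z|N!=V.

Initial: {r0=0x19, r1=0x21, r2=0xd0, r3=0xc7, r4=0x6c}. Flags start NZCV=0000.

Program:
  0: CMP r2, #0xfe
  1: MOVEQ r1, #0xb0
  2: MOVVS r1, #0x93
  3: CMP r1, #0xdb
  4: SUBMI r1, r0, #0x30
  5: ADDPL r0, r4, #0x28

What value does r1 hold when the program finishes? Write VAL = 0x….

VAL = 0x21

0: ✓ CMP  NZCV=1000
1: · MOVEQ
2: · MOVVS
3: ✓ CMP  NZCV=0000
4: · SUBMI
5: ✓ ADDPL  r0←0x94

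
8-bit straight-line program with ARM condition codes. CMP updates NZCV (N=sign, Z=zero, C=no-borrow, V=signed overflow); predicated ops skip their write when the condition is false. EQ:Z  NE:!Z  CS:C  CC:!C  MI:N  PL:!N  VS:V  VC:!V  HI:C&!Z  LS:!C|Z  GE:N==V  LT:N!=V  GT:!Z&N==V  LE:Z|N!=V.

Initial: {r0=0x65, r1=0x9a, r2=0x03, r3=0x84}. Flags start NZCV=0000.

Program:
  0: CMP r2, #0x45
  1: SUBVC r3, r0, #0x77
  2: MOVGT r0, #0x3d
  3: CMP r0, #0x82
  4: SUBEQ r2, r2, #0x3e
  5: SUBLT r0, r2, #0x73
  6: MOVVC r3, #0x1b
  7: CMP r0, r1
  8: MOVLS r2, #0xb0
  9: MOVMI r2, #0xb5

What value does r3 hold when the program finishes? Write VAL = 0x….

VAL = 0xee

[0] flags=1000 → (cmp)
[1] flags=1000 VC?T → r3=0xee
[2] flags=1000 GT?F → skip
[3] flags=1001 → (cmp)
[4] flags=1001 EQ?F → skip
[5] flags=1001 LT?F → skip
[6] flags=1001 VC?F → skip
[7] flags=1001 → (cmp)
[8] flags=1001 LS?T → r2=0xb0
[9] flags=1001 MI?T → r2=0xb5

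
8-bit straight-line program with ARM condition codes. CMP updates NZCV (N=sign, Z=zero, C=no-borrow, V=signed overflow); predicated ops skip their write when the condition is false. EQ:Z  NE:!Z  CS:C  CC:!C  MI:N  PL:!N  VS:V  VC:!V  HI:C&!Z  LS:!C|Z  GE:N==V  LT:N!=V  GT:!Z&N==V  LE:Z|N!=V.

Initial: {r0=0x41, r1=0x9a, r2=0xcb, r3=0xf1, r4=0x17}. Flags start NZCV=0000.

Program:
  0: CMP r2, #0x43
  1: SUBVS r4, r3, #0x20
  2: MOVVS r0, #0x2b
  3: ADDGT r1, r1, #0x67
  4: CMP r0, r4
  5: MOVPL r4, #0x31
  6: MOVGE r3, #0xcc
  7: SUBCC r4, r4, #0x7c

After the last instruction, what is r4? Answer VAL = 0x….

VAL = 0x31

[0] flags=1010 → (cmp)
[1] flags=1010 VS?F → skip
[2] flags=1010 VS?F → skip
[3] flags=1010 GT?F → skip
[4] flags=0010 → (cmp)
[5] flags=0010 PL?T → r4=0x31
[6] flags=0010 GE?T → r3=0xcc
[7] flags=0010 CC?F → skip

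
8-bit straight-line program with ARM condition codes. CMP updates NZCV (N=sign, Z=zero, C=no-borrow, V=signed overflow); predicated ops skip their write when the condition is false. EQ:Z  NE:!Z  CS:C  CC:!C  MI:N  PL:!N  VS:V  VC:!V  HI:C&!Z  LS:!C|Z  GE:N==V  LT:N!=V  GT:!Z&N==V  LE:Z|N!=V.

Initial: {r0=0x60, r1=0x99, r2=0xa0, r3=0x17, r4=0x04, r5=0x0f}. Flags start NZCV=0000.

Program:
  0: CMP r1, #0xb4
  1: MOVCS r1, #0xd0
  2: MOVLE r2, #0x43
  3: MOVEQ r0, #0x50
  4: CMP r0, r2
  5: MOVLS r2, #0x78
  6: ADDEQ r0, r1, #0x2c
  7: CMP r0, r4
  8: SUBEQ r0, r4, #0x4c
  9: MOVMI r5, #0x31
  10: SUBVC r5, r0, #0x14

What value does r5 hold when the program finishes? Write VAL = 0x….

0: ✓ CMP  NZCV=1000
1: · MOVCS
2: ✓ MOVLE  r2←0x43
3: · MOVEQ
4: ✓ CMP  NZCV=0010
5: · MOVLS
6: · ADDEQ
7: ✓ CMP  NZCV=0010
8: · SUBEQ
9: · MOVMI
10: ✓ SUBVC  r5←0x4c

VAL = 0x4c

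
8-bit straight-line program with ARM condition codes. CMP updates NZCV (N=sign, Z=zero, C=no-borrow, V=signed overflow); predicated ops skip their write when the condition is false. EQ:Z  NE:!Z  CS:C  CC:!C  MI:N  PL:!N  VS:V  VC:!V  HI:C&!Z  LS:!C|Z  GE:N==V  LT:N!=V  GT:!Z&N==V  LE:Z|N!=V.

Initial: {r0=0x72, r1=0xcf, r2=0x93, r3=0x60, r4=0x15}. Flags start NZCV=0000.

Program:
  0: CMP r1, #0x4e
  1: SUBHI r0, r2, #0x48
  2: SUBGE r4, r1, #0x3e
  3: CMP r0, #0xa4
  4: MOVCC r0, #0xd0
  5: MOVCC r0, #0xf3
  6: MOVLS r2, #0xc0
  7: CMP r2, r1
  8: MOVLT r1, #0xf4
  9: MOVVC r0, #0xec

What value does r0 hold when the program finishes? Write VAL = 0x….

[0] flags=1010 → (cmp)
[1] flags=1010 HI?T → r0=0x4b
[2] flags=1010 GE?F → skip
[3] flags=1001 → (cmp)
[4] flags=1001 CC?T → r0=0xd0
[5] flags=1001 CC?T → r0=0xf3
[6] flags=1001 LS?T → r2=0xc0
[7] flags=1000 → (cmp)
[8] flags=1000 LT?T → r1=0xf4
[9] flags=1000 VC?T → r0=0xec

VAL = 0xec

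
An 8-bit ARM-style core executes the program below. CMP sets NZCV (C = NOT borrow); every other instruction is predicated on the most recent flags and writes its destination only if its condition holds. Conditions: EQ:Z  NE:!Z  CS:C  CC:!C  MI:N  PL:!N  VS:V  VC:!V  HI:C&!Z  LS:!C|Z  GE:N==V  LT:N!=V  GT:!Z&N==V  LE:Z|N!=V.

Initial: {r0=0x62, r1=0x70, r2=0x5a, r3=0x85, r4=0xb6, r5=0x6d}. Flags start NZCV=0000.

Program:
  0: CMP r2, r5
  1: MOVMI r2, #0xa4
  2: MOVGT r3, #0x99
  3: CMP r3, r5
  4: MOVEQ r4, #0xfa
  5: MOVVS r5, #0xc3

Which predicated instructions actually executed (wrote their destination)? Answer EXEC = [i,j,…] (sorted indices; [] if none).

EXEC = [1,5]

0: ✓ CMP  NZCV=1000
1: ✓ MOVMI  r2←0xa4
2: · MOVGT
3: ✓ CMP  NZCV=0011
4: · MOVEQ
5: ✓ MOVVS  r5←0xc3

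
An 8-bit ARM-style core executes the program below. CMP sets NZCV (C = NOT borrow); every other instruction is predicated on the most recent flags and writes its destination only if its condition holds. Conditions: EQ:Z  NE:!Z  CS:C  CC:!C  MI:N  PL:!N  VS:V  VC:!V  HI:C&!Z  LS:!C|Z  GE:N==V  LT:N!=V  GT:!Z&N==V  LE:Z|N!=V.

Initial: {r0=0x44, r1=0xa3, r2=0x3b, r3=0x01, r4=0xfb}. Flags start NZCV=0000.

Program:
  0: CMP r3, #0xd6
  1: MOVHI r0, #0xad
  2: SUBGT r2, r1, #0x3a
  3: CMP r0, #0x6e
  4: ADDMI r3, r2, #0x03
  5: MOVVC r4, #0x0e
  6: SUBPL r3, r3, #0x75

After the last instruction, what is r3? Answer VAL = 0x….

VAL = 0x6c

[0] flags=0000 → (cmp)
[1] flags=0000 HI?F → skip
[2] flags=0000 GT?T → r2=0x69
[3] flags=1000 → (cmp)
[4] flags=1000 MI?T → r3=0x6c
[5] flags=1000 VC?T → r4=0x0e
[6] flags=1000 PL?F → skip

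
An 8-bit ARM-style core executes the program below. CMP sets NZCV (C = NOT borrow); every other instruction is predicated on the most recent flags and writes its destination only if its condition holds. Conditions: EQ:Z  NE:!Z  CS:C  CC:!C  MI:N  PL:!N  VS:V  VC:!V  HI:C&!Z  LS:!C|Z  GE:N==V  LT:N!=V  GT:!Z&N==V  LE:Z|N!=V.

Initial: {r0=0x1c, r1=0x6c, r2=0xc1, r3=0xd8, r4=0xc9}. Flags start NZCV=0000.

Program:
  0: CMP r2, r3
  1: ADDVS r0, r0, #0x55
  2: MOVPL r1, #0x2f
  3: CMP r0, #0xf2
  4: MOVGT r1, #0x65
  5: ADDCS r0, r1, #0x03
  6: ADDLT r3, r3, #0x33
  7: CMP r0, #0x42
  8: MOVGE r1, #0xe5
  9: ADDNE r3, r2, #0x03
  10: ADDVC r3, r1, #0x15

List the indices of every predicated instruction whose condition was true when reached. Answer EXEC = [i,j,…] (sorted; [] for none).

[0] flags=1000 → (cmp)
[1] flags=1000 VS?F → skip
[2] flags=1000 PL?F → skip
[3] flags=0000 → (cmp)
[4] flags=0000 GT?T → r1=0x65
[5] flags=0000 CS?F → skip
[6] flags=0000 LT?F → skip
[7] flags=1000 → (cmp)
[8] flags=1000 GE?F → skip
[9] flags=1000 NE?T → r3=0xc4
[10] flags=1000 VC?T → r3=0x7a

EXEC = [4,9,10]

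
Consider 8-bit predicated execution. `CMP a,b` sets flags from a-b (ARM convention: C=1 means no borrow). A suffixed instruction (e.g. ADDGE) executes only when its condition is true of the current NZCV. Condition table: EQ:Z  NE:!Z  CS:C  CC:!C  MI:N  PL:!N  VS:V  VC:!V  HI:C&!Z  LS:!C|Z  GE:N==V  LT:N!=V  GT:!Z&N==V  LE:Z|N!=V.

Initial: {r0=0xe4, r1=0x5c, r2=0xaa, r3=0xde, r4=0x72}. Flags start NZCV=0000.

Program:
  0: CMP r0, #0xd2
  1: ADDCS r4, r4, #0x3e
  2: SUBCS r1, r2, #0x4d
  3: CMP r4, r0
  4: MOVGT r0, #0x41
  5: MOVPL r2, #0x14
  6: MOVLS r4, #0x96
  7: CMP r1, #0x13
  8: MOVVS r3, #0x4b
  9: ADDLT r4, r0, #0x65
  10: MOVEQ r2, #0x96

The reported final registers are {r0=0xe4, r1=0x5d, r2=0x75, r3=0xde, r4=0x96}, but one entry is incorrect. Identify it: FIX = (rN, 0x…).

[0] flags=0010 → (cmp)
[1] flags=0010 CS?T → r4=0xb0
[2] flags=0010 CS?T → r1=0x5d
[3] flags=1000 → (cmp)
[4] flags=1000 GT?F → skip
[5] flags=1000 PL?F → skip
[6] flags=1000 LS?T → r4=0x96
[7] flags=0010 → (cmp)
[8] flags=0010 VS?F → skip
[9] flags=0010 LT?F → skip
[10] flags=0010 EQ?F → skip

FIX = (r2, 0xaa)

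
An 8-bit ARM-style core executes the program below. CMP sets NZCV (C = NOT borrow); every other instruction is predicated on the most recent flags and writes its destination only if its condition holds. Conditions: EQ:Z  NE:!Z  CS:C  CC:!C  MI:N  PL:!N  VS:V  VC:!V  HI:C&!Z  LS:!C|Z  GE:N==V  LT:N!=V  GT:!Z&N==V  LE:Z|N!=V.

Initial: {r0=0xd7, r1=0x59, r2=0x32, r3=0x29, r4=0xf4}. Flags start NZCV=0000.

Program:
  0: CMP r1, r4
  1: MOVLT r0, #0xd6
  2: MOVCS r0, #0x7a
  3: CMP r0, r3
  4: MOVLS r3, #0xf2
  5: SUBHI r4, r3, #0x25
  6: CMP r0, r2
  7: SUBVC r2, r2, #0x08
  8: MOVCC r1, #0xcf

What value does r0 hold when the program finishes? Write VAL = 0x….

VAL = 0xd7

[0] flags=0000 → (cmp)
[1] flags=0000 LT?F → skip
[2] flags=0000 CS?F → skip
[3] flags=1010 → (cmp)
[4] flags=1010 LS?F → skip
[5] flags=1010 HI?T → r4=0x04
[6] flags=1010 → (cmp)
[7] flags=1010 VC?T → r2=0x2a
[8] flags=1010 CC?F → skip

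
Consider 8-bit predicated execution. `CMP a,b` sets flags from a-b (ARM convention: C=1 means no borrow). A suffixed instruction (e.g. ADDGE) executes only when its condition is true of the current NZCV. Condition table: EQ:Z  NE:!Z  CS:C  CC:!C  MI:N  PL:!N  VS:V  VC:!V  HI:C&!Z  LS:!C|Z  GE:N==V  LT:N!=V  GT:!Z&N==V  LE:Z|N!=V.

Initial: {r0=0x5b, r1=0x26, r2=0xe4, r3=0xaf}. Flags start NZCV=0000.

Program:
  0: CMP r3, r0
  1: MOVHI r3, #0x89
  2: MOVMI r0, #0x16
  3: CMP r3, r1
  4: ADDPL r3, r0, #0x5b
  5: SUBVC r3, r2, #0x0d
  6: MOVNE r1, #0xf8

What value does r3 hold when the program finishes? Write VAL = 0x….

VAL = 0xb6

[0] flags=0011 → (cmp)
[1] flags=0011 HI?T → r3=0x89
[2] flags=0011 MI?F → skip
[3] flags=0011 → (cmp)
[4] flags=0011 PL?T → r3=0xb6
[5] flags=0011 VC?F → skip
[6] flags=0011 NE?T → r1=0xf8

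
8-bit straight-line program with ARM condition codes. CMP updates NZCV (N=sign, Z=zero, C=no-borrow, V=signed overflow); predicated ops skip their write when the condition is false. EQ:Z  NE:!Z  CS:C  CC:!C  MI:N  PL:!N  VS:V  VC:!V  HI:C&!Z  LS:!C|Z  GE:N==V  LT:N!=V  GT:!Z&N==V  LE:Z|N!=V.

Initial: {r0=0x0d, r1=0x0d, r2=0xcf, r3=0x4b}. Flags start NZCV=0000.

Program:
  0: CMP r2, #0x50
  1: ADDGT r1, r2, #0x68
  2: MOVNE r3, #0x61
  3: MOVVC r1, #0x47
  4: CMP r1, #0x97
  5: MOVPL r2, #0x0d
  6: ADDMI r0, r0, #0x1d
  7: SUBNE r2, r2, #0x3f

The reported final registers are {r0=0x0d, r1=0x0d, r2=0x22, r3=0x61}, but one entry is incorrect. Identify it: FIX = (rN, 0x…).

FIX = (r2, 0xce)

[0] flags=0011 → (cmp)
[1] flags=0011 GT?F → skip
[2] flags=0011 NE?T → r3=0x61
[3] flags=0011 VC?F → skip
[4] flags=0000 → (cmp)
[5] flags=0000 PL?T → r2=0x0d
[6] flags=0000 MI?F → skip
[7] flags=0000 NE?T → r2=0xce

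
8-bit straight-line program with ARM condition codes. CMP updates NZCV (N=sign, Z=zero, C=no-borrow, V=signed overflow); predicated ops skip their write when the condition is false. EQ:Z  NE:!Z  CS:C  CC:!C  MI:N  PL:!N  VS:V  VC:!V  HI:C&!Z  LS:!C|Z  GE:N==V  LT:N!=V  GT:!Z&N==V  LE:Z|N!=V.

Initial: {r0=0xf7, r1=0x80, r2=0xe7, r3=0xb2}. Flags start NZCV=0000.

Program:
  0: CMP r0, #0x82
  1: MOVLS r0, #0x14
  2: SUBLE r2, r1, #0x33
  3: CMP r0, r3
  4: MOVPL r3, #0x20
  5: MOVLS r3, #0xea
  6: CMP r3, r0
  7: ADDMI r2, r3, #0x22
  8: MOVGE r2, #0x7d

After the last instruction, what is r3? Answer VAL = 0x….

[0] flags=0010 → (cmp)
[1] flags=0010 LS?F → skip
[2] flags=0010 LE?F → skip
[3] flags=0010 → (cmp)
[4] flags=0010 PL?T → r3=0x20
[5] flags=0010 LS?F → skip
[6] flags=0000 → (cmp)
[7] flags=0000 MI?F → skip
[8] flags=0000 GE?T → r2=0x7d

VAL = 0x20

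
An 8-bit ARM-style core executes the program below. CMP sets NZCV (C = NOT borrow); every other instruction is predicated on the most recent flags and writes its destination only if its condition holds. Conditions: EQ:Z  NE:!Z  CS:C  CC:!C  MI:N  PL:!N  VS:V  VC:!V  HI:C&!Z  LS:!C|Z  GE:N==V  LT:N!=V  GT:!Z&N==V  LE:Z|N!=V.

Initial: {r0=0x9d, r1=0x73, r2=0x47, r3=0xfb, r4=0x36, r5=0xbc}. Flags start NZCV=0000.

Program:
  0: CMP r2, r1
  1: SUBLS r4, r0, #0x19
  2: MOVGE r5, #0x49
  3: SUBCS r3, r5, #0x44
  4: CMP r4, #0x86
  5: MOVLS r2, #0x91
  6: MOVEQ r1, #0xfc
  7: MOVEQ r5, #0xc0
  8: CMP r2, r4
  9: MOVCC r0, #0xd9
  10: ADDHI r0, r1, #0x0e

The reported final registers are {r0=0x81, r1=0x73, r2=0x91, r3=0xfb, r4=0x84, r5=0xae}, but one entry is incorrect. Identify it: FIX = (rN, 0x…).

0: ✓ CMP  NZCV=1000
1: ✓ SUBLS  r4←0x84
2: · MOVGE
3: · SUBCS
4: ✓ CMP  NZCV=1000
5: ✓ MOVLS  r2←0x91
6: · MOVEQ
7: · MOVEQ
8: ✓ CMP  NZCV=0010
9: · MOVCC
10: ✓ ADDHI  r0←0x81

FIX = (r5, 0xbc)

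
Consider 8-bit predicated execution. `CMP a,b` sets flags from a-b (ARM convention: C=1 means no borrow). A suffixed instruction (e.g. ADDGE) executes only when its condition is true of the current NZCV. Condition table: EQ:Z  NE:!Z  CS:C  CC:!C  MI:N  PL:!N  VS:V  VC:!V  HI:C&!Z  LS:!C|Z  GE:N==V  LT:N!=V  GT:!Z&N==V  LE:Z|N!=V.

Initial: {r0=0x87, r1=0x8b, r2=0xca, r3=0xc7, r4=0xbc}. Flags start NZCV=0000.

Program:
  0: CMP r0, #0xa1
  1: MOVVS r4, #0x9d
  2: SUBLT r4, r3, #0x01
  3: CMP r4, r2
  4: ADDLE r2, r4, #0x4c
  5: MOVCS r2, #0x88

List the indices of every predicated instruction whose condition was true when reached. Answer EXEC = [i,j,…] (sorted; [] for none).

0: ✓ CMP  NZCV=1000
1: · MOVVS
2: ✓ SUBLT  r4←0xc6
3: ✓ CMP  NZCV=1000
4: ✓ ADDLE  r2←0x12
5: · MOVCS

EXEC = [2,4]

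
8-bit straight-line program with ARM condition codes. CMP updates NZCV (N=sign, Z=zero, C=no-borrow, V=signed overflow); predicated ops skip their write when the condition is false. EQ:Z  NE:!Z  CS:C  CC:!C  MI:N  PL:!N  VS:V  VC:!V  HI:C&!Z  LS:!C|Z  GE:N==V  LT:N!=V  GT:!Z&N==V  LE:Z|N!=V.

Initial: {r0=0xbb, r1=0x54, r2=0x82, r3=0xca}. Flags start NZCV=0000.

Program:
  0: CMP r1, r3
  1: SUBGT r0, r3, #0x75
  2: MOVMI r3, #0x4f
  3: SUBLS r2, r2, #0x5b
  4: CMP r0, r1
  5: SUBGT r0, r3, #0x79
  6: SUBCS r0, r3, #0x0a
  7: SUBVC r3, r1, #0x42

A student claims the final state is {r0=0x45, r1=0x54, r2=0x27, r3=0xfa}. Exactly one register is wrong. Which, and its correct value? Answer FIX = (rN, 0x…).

[0] flags=1001 → (cmp)
[1] flags=1001 GT?T → r0=0x55
[2] flags=1001 MI?T → r3=0x4f
[3] flags=1001 LS?T → r2=0x27
[4] flags=0010 → (cmp)
[5] flags=0010 GT?T → r0=0xd6
[6] flags=0010 CS?T → r0=0x45
[7] flags=0010 VC?T → r3=0x12

FIX = (r3, 0x12)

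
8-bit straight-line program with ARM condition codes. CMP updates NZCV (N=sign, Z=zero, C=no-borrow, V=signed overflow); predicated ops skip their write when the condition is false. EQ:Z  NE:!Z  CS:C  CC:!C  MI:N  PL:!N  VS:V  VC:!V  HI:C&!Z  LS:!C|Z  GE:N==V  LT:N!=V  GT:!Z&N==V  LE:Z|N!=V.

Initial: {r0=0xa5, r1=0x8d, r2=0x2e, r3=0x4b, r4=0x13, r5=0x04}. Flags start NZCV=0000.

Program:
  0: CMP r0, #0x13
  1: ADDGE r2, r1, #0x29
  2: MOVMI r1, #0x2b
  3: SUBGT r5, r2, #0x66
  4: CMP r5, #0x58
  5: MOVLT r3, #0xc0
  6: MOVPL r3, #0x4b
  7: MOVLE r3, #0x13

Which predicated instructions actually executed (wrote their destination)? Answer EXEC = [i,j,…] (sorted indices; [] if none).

[0] flags=1010 → (cmp)
[1] flags=1010 GE?F → skip
[2] flags=1010 MI?T → r1=0x2b
[3] flags=1010 GT?F → skip
[4] flags=1000 → (cmp)
[5] flags=1000 LT?T → r3=0xc0
[6] flags=1000 PL?F → skip
[7] flags=1000 LE?T → r3=0x13

EXEC = [2,5,7]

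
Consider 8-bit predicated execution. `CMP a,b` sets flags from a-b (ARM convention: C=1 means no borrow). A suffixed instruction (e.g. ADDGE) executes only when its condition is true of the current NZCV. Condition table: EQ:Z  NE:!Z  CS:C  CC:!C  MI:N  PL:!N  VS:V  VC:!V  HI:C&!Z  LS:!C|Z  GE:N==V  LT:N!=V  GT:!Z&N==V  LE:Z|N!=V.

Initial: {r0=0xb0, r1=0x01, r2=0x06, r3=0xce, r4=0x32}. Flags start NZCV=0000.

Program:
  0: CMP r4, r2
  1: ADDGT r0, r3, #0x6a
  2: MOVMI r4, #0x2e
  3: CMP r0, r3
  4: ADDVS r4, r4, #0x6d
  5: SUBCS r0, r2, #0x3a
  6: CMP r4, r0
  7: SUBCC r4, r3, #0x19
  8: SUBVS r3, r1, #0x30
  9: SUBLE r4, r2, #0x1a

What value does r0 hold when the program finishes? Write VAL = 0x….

VAL = 0x38

[0] flags=0010 → (cmp)
[1] flags=0010 GT?T → r0=0x38
[2] flags=0010 MI?F → skip
[3] flags=0000 → (cmp)
[4] flags=0000 VS?F → skip
[5] flags=0000 CS?F → skip
[6] flags=1000 → (cmp)
[7] flags=1000 CC?T → r4=0xb5
[8] flags=1000 VS?F → skip
[9] flags=1000 LE?T → r4=0xec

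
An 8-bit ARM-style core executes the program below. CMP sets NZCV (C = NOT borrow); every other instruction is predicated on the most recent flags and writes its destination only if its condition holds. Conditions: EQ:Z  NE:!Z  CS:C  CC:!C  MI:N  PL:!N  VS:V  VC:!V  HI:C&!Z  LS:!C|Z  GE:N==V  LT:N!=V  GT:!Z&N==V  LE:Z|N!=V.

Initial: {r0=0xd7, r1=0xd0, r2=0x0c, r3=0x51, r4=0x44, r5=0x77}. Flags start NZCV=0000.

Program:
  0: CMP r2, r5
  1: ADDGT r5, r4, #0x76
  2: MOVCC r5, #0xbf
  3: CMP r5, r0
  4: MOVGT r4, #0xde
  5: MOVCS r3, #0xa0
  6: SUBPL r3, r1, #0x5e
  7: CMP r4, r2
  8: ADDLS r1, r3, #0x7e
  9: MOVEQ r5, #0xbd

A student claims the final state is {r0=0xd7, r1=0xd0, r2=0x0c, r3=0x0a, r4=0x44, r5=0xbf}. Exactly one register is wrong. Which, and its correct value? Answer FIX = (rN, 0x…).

0: ✓ CMP  NZCV=1000
1: · ADDGT
2: ✓ MOVCC  r5←0xbf
3: ✓ CMP  NZCV=1000
4: · MOVGT
5: · MOVCS
6: · SUBPL
7: ✓ CMP  NZCV=0010
8: · ADDLS
9: · MOVEQ

FIX = (r3, 0x51)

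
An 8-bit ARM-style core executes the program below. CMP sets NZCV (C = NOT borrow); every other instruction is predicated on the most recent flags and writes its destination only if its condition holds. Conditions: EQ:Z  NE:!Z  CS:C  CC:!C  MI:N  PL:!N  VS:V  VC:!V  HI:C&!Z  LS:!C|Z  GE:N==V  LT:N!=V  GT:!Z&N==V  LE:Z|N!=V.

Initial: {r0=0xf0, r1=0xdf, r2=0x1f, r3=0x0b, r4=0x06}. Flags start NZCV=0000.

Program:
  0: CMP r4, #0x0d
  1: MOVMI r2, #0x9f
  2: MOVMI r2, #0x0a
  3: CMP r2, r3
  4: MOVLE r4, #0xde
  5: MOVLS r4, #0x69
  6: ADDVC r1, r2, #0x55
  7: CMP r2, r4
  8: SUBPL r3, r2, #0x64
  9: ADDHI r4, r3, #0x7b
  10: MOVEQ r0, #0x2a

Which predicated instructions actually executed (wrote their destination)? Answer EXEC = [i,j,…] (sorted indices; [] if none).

[0] flags=1000 → (cmp)
[1] flags=1000 MI?T → r2=0x9f
[2] flags=1000 MI?T → r2=0x0a
[3] flags=1000 → (cmp)
[4] flags=1000 LE?T → r4=0xde
[5] flags=1000 LS?T → r4=0x69
[6] flags=1000 VC?T → r1=0x5f
[7] flags=1000 → (cmp)
[8] flags=1000 PL?F → skip
[9] flags=1000 HI?F → skip
[10] flags=1000 EQ?F → skip

EXEC = [1,2,4,5,6]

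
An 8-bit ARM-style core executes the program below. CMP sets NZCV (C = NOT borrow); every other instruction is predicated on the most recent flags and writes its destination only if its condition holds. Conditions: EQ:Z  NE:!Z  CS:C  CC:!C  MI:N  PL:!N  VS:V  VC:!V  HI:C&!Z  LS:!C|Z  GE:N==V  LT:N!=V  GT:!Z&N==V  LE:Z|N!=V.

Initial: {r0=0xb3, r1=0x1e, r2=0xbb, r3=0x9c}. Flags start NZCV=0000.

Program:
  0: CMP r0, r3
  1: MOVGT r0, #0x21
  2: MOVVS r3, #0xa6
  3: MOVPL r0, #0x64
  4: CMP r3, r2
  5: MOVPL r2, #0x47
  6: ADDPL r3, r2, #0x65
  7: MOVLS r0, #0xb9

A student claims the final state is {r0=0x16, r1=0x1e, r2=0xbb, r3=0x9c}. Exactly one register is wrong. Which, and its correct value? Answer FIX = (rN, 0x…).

0: ✓ CMP  NZCV=0010
1: ✓ MOVGT  r0←0x21
2: · MOVVS
3: ✓ MOVPL  r0←0x64
4: ✓ CMP  NZCV=1000
5: · MOVPL
6: · ADDPL
7: ✓ MOVLS  r0←0xb9

FIX = (r0, 0xb9)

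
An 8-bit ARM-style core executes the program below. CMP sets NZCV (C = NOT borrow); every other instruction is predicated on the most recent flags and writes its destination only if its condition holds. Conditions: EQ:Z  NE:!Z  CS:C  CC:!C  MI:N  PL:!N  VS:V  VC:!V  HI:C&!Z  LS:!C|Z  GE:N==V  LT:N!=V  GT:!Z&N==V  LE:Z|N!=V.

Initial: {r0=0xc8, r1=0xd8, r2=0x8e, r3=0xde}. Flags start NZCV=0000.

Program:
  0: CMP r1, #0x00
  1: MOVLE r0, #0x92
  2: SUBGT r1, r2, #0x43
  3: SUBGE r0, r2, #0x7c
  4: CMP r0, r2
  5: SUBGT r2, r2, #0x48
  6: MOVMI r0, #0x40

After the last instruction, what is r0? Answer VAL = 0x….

VAL = 0x92

[0] flags=1010 → (cmp)
[1] flags=1010 LE?T → r0=0x92
[2] flags=1010 GT?F → skip
[3] flags=1010 GE?F → skip
[4] flags=0010 → (cmp)
[5] flags=0010 GT?T → r2=0x46
[6] flags=0010 MI?F → skip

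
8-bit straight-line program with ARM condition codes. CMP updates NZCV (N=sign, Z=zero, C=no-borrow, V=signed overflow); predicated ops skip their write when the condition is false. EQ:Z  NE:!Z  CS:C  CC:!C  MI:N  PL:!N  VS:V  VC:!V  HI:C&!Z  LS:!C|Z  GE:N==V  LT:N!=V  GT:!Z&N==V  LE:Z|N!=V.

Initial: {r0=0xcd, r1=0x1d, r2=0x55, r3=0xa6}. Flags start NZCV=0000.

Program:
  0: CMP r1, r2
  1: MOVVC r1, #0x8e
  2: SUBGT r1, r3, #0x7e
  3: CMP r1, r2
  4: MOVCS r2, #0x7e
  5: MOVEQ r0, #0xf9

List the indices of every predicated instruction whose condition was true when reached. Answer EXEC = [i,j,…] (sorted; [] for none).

[0] flags=1000 → (cmp)
[1] flags=1000 VC?T → r1=0x8e
[2] flags=1000 GT?F → skip
[3] flags=0011 → (cmp)
[4] flags=0011 CS?T → r2=0x7e
[5] flags=0011 EQ?F → skip

EXEC = [1,4]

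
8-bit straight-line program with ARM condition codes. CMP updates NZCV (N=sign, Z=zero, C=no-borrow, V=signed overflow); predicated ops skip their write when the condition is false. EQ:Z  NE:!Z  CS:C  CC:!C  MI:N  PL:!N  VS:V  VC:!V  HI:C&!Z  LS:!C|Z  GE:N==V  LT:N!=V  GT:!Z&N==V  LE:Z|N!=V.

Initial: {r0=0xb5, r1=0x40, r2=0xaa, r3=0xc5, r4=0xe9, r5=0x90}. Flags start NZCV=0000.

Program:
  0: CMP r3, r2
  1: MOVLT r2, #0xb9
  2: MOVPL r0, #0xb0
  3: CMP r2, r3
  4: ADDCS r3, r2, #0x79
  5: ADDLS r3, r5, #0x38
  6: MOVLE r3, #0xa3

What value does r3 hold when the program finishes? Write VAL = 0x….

[0] flags=0010 → (cmp)
[1] flags=0010 LT?F → skip
[2] flags=0010 PL?T → r0=0xb0
[3] flags=1000 → (cmp)
[4] flags=1000 CS?F → skip
[5] flags=1000 LS?T → r3=0xc8
[6] flags=1000 LE?T → r3=0xa3

VAL = 0xa3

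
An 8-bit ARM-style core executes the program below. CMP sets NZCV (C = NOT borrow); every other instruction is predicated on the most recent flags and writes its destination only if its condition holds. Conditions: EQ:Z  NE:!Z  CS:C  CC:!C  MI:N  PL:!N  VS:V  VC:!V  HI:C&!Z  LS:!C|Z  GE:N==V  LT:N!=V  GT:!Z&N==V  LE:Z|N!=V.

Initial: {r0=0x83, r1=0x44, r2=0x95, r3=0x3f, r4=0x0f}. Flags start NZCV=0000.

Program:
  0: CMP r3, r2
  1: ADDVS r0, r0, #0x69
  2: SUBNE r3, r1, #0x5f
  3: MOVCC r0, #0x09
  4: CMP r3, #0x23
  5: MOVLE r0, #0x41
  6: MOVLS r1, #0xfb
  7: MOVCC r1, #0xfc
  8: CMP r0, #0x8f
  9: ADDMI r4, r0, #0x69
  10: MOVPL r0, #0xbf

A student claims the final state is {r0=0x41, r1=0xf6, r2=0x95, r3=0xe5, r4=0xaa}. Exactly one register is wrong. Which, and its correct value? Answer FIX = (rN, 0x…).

[0] flags=1001 → (cmp)
[1] flags=1001 VS?T → r0=0xec
[2] flags=1001 NE?T → r3=0xe5
[3] flags=1001 CC?T → r0=0x09
[4] flags=1010 → (cmp)
[5] flags=1010 LE?T → r0=0x41
[6] flags=1010 LS?F → skip
[7] flags=1010 CC?F → skip
[8] flags=1001 → (cmp)
[9] flags=1001 MI?T → r4=0xaa
[10] flags=1001 PL?F → skip

FIX = (r1, 0x44)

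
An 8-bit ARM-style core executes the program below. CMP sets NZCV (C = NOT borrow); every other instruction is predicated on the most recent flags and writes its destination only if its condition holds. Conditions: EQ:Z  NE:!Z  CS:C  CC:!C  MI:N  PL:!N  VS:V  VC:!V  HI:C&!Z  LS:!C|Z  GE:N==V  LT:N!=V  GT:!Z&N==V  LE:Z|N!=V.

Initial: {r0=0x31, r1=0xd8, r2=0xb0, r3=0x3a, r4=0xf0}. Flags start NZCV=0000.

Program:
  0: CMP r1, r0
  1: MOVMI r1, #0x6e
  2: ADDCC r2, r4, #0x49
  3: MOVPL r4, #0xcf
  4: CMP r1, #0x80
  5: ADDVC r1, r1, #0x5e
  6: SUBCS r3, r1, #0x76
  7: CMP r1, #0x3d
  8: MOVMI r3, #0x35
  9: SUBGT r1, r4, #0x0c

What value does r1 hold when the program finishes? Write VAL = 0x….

VAL = 0xe4

[0] flags=1010 → (cmp)
[1] flags=1010 MI?T → r1=0x6e
[2] flags=1010 CC?F → skip
[3] flags=1010 PL?F → skip
[4] flags=1001 → (cmp)
[5] flags=1001 VC?F → skip
[6] flags=1001 CS?F → skip
[7] flags=0010 → (cmp)
[8] flags=0010 MI?F → skip
[9] flags=0010 GT?T → r1=0xe4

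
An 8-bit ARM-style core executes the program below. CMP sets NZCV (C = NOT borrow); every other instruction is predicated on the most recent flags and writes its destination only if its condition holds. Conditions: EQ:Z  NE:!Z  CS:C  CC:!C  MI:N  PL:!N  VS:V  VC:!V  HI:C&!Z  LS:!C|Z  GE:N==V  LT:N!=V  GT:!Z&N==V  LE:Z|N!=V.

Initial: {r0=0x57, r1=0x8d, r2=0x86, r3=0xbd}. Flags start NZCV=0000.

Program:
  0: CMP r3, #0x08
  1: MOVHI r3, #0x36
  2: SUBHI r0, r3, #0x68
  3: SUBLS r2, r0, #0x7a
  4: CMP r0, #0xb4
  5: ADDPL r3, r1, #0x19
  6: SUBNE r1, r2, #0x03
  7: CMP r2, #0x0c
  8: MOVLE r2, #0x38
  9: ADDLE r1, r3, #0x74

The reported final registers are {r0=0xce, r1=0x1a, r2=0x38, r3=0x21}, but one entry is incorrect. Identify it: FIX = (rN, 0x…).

FIX = (r3, 0xa6)

0: ✓ CMP  NZCV=1010
1: ✓ MOVHI  r3←0x36
2: ✓ SUBHI  r0←0xce
3: · SUBLS
4: ✓ CMP  NZCV=0010
5: ✓ ADDPL  r3←0xa6
6: ✓ SUBNE  r1←0x83
7: ✓ CMP  NZCV=0011
8: ✓ MOVLE  r2←0x38
9: ✓ ADDLE  r1←0x1a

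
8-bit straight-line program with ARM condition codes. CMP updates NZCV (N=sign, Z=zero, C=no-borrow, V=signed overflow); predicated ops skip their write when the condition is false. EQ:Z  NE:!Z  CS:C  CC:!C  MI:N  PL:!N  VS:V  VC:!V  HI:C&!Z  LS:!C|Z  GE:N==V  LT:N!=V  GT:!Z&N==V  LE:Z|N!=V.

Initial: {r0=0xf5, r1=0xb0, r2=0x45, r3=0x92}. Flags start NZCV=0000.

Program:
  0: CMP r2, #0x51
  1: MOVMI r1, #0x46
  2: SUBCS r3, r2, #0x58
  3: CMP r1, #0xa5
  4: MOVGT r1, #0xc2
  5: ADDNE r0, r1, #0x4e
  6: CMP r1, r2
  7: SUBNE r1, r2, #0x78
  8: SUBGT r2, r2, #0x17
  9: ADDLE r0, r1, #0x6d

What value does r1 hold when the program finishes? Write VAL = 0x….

0: ✓ CMP  NZCV=1000
1: ✓ MOVMI  r1←0x46
2: · SUBCS
3: ✓ CMP  NZCV=1001
4: ✓ MOVGT  r1←0xc2
5: ✓ ADDNE  r0←0x10
6: ✓ CMP  NZCV=0011
7: ✓ SUBNE  r1←0xcd
8: · SUBGT
9: ✓ ADDLE  r0←0x3a

VAL = 0xcd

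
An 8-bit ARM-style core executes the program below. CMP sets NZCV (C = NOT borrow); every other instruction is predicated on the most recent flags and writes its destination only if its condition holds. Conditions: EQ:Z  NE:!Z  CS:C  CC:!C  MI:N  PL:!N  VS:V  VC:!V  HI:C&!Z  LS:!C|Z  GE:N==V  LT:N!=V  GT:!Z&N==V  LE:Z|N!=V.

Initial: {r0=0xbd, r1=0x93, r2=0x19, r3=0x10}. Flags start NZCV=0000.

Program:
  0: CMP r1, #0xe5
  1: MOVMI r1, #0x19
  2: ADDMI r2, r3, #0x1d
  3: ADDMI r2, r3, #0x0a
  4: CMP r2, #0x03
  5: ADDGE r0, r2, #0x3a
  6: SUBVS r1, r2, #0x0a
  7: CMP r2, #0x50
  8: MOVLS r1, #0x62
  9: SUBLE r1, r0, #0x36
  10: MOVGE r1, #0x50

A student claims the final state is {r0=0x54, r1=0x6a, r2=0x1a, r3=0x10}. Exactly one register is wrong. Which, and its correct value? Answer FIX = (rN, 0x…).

FIX = (r1, 0x1e)

[0] flags=1000 → (cmp)
[1] flags=1000 MI?T → r1=0x19
[2] flags=1000 MI?T → r2=0x2d
[3] flags=1000 MI?T → r2=0x1a
[4] flags=0010 → (cmp)
[5] flags=0010 GE?T → r0=0x54
[6] flags=0010 VS?F → skip
[7] flags=1000 → (cmp)
[8] flags=1000 LS?T → r1=0x62
[9] flags=1000 LE?T → r1=0x1e
[10] flags=1000 GE?F → skip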